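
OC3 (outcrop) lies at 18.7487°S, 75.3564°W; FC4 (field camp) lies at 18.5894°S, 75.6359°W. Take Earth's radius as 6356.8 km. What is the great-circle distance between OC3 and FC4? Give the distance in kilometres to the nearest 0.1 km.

Δφ = 0.1593°,  Δλ = -0.2795°
a = sin²(Δφ/2) + cos φ₁ cos φ₂ sin²(Δλ/2) = 0.000007
c = 2·arcsin(√a) = 0.005393 rad = 0.3090°
d = R·c = 6356.8 × 0.005393 = 34.3 km

34.3 km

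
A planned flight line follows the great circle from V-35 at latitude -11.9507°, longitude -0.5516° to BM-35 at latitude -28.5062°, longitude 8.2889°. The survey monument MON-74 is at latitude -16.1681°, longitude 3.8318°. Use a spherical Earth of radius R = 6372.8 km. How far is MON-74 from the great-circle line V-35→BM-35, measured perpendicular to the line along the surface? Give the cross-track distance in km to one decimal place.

222.3 km

δ₁₃ = central angle V-35→MON-74 = 0.104511 rad  (haversine)
θ₁₃ = bearing V-35→MON-74 = 135.278°,  θ₁₂ = bearing V-35→BM-35 = 154.808°
dₓₜ = R·arcsin(sin δ₁₃ · sin(θ₁₃ − θ₁₂)) = 6372.8·arcsin(0.10432·sin(-19.530°)) = -222.295 km
|dₓₜ| = 222.295 km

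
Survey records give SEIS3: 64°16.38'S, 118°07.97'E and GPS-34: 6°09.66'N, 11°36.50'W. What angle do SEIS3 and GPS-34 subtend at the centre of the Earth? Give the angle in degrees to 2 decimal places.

111.88°

SEIS3: φ = -64.27300°, λ = +118.13283°
GPS-34: φ = +6.16100°, λ = -11.60833°
Δφ = 70.4340°,  Δλ = -129.7412°
a = sin²(Δφ/2) + cos φ₁ cos φ₂ sin²(Δλ/2) = 0.686300
c = 2·arcsin(√a) = 1.952605 rad = 111.8760°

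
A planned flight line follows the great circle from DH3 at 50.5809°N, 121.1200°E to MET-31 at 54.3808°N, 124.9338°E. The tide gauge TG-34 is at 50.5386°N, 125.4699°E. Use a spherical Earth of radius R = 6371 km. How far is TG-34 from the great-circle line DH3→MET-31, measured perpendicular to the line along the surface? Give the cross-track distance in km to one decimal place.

264.1 km

δ₁₃ = central angle DH3→TG-34 = 0.048229 rad  (haversine)
θ₁₃ = bearing DH3→TG-34 = 89.197°,  θ₁₂ = bearing DH3→MET-31 = 29.936°
dₓₜ = R·arcsin(sin δ₁₃ · sin(θ₁₃ − θ₁₂)) = 6371·arcsin(0.04821·sin(59.260°)) = 264.067 km
|dₓₜ| = 264.067 km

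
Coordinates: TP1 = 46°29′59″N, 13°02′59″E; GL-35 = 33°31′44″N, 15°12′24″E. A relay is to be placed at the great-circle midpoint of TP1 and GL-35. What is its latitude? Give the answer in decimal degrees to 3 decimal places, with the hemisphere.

40.019°N

TP1: φ = +46.49972°, λ = +13.04972°
GL-35: φ = +33.52889°, λ = +15.20667°
Bx = cos φ₂ cos Δλ = 0.833017,  By = cos φ₂ sin Δλ = 0.031374
φₘ = atan2(sin φ₁ + sin φ₂, √((cos φ₁ + Bx)² + By²)) = 40.01926°
λₘ = λ₁ + atan2(By, cos φ₁ + Bx) = 14.23113°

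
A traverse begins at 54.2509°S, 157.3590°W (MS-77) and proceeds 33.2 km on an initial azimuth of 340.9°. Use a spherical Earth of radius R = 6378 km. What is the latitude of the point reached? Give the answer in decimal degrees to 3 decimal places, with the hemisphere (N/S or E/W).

δ = d/R = 33.2/6378 = 0.005205 rad
φ₂ = arcsin(sin φ₁ cos δ + cos φ₁ sin δ cos θ)
   = arcsin(-0.81158·0.99999 + 0.58424·0.00521·0.94495) = -53.96896°
λ₂ = λ₁ + atan2(sin θ sin δ cos φ₁, cos δ − sin φ₁ sin φ₂) = -157.52491°

53.969°S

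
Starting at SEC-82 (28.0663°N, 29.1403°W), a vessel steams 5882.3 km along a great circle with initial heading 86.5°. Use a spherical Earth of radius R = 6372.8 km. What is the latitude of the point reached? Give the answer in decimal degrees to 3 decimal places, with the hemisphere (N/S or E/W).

19.078°N

δ = d/R = 5882.3/6372.8 = 0.923032 rad
φ₂ = arcsin(sin φ₁ cos δ + cos φ₁ sin δ cos θ)
   = arcsin(0.47049·0.60340 + 0.88240·0.79743·0.06105) = 19.07801°
λ₂ = λ₁ + atan2(sin θ sin δ cos φ₁, cos δ − sin φ₁ sin φ₂) = 28.23353°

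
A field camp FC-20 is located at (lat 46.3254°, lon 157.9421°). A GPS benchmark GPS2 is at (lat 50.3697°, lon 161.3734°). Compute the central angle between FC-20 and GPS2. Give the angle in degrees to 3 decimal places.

Δφ = 4.0443°,  Δλ = 3.4313°
a = sin²(Δφ/2) + cos φ₁ cos φ₂ sin²(Δλ/2) = 0.001640
c = 2·arcsin(√a) = 0.081014 rad = 4.6417°

4.642°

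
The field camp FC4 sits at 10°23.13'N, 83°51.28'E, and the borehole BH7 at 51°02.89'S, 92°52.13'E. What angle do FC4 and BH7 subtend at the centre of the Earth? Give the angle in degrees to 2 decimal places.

FC4: φ = +10.38550°, λ = +83.85467°
BH7: φ = -51.04817°, λ = +92.86883°
Δφ = -61.4337°,  Δλ = 9.0142°
a = sin²(Δφ/2) + cos φ₁ cos φ₂ sin²(Δλ/2) = 0.264731
c = 2·arcsin(√a) = 1.080895 rad = 61.9307°

61.93°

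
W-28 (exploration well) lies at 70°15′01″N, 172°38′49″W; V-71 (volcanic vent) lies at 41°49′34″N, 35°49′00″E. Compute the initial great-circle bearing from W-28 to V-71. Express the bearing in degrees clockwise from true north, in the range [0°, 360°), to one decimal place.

W-28: φ = +70.25028°, λ = -172.64694°
V-71: φ = +41.82611°, λ = +35.81667°
Δλ = -151.5364°
y = sin Δλ · cos φ₂ = -0.355149
x = cos φ₁ sin φ₂ − sin φ₁ cos φ₂ cos Δλ = 0.841906
θ = atan2(y, x) = -22.8720° → 337.1280° (mod 360°)

337.1°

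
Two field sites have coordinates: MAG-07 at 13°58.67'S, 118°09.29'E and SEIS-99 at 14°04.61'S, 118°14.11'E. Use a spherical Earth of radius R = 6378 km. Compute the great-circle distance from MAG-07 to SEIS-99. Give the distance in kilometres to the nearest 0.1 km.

14.0 km

MAG-07: φ = -13.97783°, λ = +118.15483°
SEIS-99: φ = -14.07683°, λ = +118.23517°
Δφ = -0.0990°,  Δλ = 0.0803°
a = sin²(Δφ/2) + cos φ₁ cos φ₂ sin²(Δλ/2) = 0.000001
c = 2·arcsin(√a) = 0.002199 rad = 0.1260°
d = R·c = 6378 × 0.002199 = 14.0 km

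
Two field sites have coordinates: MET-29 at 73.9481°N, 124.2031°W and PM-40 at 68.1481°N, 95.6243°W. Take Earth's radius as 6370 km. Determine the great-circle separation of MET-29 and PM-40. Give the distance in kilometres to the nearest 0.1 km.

1198.9 km

Δφ = -5.8000°,  Δλ = 28.5788°
a = sin²(Δφ/2) + cos φ₁ cos φ₂ sin²(Δλ/2) = 0.008829
c = 2·arcsin(√a) = 0.188208 rad = 10.7835°
d = R·c = 6370 × 0.188208 = 1198.9 km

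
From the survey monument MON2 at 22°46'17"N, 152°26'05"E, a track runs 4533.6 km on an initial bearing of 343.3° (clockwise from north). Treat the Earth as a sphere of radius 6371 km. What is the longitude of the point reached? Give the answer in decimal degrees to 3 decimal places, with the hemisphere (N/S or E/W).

130.074°E

MON2: φ = +22.77139°, λ = +152.43472°
δ = d/R = 4533.6/6371 = 0.711599 rad
φ₂ = arcsin(sin φ₁ cos δ + cos φ₁ sin δ cos θ)
   = arcsin(0.38706·0.75732 + 0.92206·0.65305·0.95782) = 60.44380°
λ₂ = λ₁ + atan2(sin θ sin δ cos φ₁, cos δ − sin φ₁ sin φ₂) = 130.07412°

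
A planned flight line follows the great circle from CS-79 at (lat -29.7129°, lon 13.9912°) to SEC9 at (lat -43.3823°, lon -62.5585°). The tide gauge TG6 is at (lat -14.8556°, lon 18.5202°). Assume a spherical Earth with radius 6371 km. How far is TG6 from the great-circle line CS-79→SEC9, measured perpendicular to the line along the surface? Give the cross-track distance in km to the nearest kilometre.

δ₁₃ = central angle CS-79→TG6 = 0.269342 rad  (haversine)
θ₁₃ = bearing CS-79→TG6 = 16.668°,  θ₁₂ = bearing CS-79→SEC9 = 234.042°
dₓₜ = R·arcsin(sin δ₁₃ · sin(θ₁₃ − θ₁₂)) = 6371·arcsin(0.26610·sin(-217.374°)) = 1033.607 km
|dₓₜ| = 1033.607 km

1034 km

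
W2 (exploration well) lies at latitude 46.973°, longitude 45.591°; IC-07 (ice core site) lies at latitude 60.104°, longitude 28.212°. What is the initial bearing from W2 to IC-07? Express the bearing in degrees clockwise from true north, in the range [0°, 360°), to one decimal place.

328.6°

Δλ = -17.3790°
y = sin Δλ · cos φ₂ = -0.148876
x = cos φ₁ sin φ₂ − sin φ₁ cos φ₂ cos Δλ = 0.243812
θ = atan2(y, x) = -31.4090° → 328.5910° (mod 360°)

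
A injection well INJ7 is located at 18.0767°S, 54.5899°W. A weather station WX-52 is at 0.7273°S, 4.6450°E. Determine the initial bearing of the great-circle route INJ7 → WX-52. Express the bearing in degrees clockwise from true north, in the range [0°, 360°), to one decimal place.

80.3°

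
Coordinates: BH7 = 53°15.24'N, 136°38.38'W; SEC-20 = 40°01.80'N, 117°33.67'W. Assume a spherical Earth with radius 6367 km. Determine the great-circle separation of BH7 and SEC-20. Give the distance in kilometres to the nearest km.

2056 km

BH7: φ = +53.25400°, λ = -136.63967°
SEC-20: φ = +40.03000°, λ = -117.56117°
Δφ = -13.2240°,  Δλ = 19.0785°
a = sin²(Δφ/2) + cos φ₁ cos φ₂ sin²(Δλ/2) = 0.025840
c = 2·arcsin(√a) = 0.322896 rad = 18.5006°
d = R·c = 6367 × 0.322896 = 2055.9 km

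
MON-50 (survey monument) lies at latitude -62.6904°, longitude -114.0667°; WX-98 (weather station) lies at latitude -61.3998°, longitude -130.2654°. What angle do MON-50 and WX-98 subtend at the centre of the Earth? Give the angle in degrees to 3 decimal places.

Δφ = 1.2906°,  Δλ = -16.1987°
a = sin²(Δφ/2) + cos φ₁ cos φ₂ sin²(Δλ/2) = 0.004486
c = 2·arcsin(√a) = 0.134061 rad = 7.6811°

7.681°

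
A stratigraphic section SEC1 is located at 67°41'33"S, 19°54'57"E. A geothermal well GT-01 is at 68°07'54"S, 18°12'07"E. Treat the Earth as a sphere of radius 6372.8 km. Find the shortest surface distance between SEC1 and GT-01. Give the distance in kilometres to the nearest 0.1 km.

86.7 km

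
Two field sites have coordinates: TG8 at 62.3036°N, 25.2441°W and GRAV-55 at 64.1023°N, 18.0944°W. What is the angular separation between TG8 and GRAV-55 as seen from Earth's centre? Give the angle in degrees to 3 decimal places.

3.688°

Δφ = 1.7987°,  Δλ = 7.1497°
a = sin²(Δφ/2) + cos φ₁ cos φ₂ sin²(Δλ/2) = 0.001036
c = 2·arcsin(√a) = 0.064373 rad = 3.6883°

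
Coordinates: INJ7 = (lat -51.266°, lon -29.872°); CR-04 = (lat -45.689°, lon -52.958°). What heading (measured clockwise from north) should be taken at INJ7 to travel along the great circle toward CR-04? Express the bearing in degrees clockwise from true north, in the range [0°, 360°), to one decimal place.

Δλ = -23.0860°
y = sin Δλ · cos φ₂ = -0.273911
x = cos φ₁ sin φ₂ − sin φ₁ cos φ₂ cos Δλ = 0.053545
θ = atan2(y, x) = -78.9391° → 281.0609° (mod 360°)

281.1°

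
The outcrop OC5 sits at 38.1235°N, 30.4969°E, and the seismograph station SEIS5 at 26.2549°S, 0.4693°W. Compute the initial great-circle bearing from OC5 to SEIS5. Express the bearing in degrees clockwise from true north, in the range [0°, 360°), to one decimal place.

209.3°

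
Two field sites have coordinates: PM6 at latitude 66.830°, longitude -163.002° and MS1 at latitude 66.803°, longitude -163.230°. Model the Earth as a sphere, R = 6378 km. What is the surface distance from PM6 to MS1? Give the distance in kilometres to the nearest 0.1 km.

Δφ = -0.0270°,  Δλ = -0.2280°
a = sin²(Δφ/2) + cos φ₁ cos φ₂ sin²(Δλ/2) = 0.000001
c = 2·arcsin(√a) = 0.001636 rad = 0.0937°
d = R·c = 6378 × 0.001636 = 10.4 km

10.4 km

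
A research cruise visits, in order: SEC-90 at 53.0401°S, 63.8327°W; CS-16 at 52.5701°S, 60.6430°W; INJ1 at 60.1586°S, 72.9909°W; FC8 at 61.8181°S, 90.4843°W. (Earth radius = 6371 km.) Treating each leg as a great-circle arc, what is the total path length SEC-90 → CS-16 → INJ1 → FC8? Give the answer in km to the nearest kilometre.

SEC-90→CS-16: c = 0.034637 rad, d = 220.67 km
CS-16→INJ1: c = 0.177740 rad, d = 1132.38 km
INJ1→FC8: c = 0.150394 rad, d = 958.16 km
Total = 220.67 + 1132.38 + 958.16 = 2311.21 km

2311 km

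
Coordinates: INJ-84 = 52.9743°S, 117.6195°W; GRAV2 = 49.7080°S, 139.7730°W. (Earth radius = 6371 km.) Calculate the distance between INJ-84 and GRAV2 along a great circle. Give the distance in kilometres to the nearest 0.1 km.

1574.2 km

Δφ = 3.2663°,  Δλ = -22.1535°
a = sin²(Δφ/2) + cos φ₁ cos φ₂ sin²(Δλ/2) = 0.015186
c = 2·arcsin(√a) = 0.247092 rad = 14.1574°
d = R·c = 6371 × 0.247092 = 1574.2 km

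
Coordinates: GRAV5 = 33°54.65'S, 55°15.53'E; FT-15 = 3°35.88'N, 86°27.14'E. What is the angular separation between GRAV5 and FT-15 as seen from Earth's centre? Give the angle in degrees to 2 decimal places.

47.66°

GRAV5: φ = -33.91083°, λ = +55.25883°
FT-15: φ = +3.59800°, λ = +86.45233°
Δφ = 37.5088°,  Δλ = 31.1935°
a = sin²(Δφ/2) + cos φ₁ cos φ₂ sin²(Δλ/2) = 0.163245
c = 2·arcsin(√a) = 0.831848 rad = 47.6614°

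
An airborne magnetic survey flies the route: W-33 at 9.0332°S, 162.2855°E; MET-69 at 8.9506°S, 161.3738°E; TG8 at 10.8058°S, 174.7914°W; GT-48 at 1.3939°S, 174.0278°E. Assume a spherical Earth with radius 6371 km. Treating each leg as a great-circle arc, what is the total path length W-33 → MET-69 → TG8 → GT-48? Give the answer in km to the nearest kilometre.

4338 km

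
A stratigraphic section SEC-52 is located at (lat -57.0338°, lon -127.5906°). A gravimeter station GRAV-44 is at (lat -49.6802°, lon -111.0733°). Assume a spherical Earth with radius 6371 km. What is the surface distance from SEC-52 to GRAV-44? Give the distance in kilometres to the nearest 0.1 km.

Δφ = 7.3536°,  Δλ = 16.5173°
a = sin²(Δφ/2) + cos φ₁ cos φ₂ sin²(Δλ/2) = 0.011377
c = 2·arcsin(√a) = 0.213734 rad = 12.2460°
d = R·c = 6371 × 0.213734 = 1361.7 km

1361.7 km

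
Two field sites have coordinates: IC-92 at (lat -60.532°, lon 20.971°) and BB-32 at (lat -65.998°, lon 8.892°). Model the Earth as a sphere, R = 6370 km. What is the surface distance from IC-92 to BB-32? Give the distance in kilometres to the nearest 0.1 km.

854.2 km

Δφ = -5.4660°,  Δλ = -12.0790°
a = sin²(Δφ/2) + cos φ₁ cos φ₂ sin²(Δλ/2) = 0.004489
c = 2·arcsin(√a) = 0.134096 rad = 7.6831°
d = R·c = 6370 × 0.134096 = 854.2 km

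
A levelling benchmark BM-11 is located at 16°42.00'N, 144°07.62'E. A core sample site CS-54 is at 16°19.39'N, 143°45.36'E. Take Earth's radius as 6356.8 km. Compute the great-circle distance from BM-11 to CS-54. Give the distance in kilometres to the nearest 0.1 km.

57.5 km

BM-11: φ = +16.70000°, λ = +144.12700°
CS-54: φ = +16.32317°, λ = +143.75600°
Δφ = -0.3768°,  Δλ = -0.3710°
a = sin²(Δφ/2) + cos φ₁ cos φ₂ sin²(Δλ/2) = 0.000020
c = 2·arcsin(√a) = 0.009044 rad = 0.5182°
d = R·c = 6356.8 × 0.009044 = 57.5 km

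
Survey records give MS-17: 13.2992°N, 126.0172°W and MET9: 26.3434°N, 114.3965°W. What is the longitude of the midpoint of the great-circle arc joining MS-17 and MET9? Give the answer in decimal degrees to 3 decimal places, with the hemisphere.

Bx = cos φ₂ cos Δλ = 0.877782,  By = cos φ₂ sin Δλ = 0.180513
φₘ = atan2(sin φ₁ + sin φ₂, √((cos φ₁ + Bx)² + By²)) = 19.91547°
λₘ = λ₁ + atan2(By, cos φ₁ + Bx) = -120.44711°

120.447°W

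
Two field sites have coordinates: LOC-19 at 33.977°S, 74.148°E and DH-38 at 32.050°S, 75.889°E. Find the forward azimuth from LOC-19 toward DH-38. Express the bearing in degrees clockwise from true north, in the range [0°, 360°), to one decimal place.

Δλ = 1.7410°
y = sin Δλ · cos φ₂ = 0.025751
x = cos φ₁ sin φ₂ − sin φ₁ cos φ₂ cos Δλ = 0.033407
θ = atan2(y, x) = 37.6255° → 37.6255° (mod 360°)

37.6°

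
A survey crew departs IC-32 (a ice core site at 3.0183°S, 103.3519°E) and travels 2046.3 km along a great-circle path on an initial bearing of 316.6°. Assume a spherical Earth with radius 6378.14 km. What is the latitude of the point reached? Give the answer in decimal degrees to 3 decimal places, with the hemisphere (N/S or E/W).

10.302°N

δ = d/R = 2046.3/6378.14 = 0.320830 rad
φ₂ = arcsin(sin φ₁ cos δ + cos φ₁ sin δ cos θ)
   = arcsin(-0.05265·0.94897 + 0.99861·0.31535·0.72657) = 10.30235°
λ₂ = λ₁ + atan2(sin θ sin δ cos φ₁, cos δ − sin φ₁ sin φ₂) = 90.62955°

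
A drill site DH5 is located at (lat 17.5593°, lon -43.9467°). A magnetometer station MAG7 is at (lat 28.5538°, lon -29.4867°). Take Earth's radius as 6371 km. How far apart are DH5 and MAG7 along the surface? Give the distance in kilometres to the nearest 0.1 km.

1916.0 km

Δφ = 10.9945°,  Δλ = 14.4600°
a = sin²(Δφ/2) + cos φ₁ cos φ₂ sin²(Δλ/2) = 0.022441
c = 2·arcsin(√a) = 0.300741 rad = 17.2312°
d = R·c = 6371 × 0.300741 = 1916.0 km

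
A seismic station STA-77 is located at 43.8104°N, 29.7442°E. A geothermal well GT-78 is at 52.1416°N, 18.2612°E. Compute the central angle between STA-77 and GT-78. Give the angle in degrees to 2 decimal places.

11.31°

Δφ = 8.3312°,  Δλ = -11.4830°
a = sin²(Δφ/2) + cos φ₁ cos φ₂ sin²(Δλ/2) = 0.009709
c = 2·arcsin(√a) = 0.197387 rad = 11.3094°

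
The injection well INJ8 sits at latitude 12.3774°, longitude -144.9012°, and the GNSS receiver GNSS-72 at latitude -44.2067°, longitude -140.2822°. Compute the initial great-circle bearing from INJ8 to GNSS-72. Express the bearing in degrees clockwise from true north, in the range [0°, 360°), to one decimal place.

176.0°

Δλ = 4.6190°
y = sin Δλ · cos φ₂ = 0.057726
x = cos φ₁ sin φ₂ − sin φ₁ cos φ₂ cos Δλ = -0.834196
θ = atan2(y, x) = 176.0415° → 176.0415° (mod 360°)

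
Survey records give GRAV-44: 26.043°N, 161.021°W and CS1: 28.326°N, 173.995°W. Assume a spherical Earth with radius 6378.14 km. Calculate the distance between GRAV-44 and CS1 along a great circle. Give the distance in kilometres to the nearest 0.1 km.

1308.9 km

Δφ = 2.2830°,  Δλ = -12.9740°
a = sin²(Δφ/2) + cos φ₁ cos φ₂ sin²(Δλ/2) = 0.010492
c = 2·arcsin(√a) = 0.205218 rad = 11.7581°
d = R·c = 6378.14 × 0.205218 = 1308.9 km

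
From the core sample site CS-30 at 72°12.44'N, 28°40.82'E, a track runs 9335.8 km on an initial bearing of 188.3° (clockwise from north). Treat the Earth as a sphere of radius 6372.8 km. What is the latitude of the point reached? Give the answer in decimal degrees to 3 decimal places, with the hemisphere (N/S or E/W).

11.542°S

CS-30: φ = +72.20733°, λ = +28.68033°
δ = d/R = 9335.8/6372.8 = 1.464945 rad
φ₂ = arcsin(sin φ₁ cos δ + cos φ₁ sin δ cos θ)
   = arcsin(0.95217·0.10565 + 0.30557·0.99440·-0.98953) = -11.54164°
λ₂ = λ₁ + atan2(sin θ sin δ cos φ₁, cos δ − sin φ₁ sin φ₂) = 20.25556°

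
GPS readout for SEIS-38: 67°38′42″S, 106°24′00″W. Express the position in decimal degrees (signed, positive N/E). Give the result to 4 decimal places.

lat: 67.6450° S → -67.6450°
lon: 106.4000° W → -106.4000°

-67.6450°, -106.4000°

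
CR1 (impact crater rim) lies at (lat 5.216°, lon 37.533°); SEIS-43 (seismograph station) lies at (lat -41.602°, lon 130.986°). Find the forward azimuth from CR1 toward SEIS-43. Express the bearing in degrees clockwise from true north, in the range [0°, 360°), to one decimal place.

Δλ = 93.4530°
y = sin Δλ · cos φ₂ = 0.746417
x = cos φ₁ sin φ₂ − sin φ₁ cos φ₂ cos Δλ = -0.657108
θ = atan2(y, x) = 131.3591° → 131.3591° (mod 360°)

131.4°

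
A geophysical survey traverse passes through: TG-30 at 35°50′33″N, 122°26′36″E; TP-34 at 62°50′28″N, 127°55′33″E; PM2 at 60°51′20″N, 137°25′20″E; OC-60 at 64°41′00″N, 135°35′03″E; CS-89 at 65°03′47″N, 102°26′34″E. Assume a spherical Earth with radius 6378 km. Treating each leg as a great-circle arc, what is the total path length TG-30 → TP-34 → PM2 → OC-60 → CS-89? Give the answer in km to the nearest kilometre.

TG-30: φ = +35.84250°, λ = +122.44333°
TP-34: φ = +62.84111°, λ = +127.92583°
PM2: φ = +60.85556°, λ = +137.42222°
OC-60: φ = +64.68333°, λ = +135.58417°
CS-89: φ = +65.06306°, λ = +102.44278°
TG-30→TP-34: c = 0.474930 rad, d = 3029.10 km
TP-34→PM2: c = 0.085429 rad, d = 544.87 km
PM2→OC-60: c = 0.068394 rad, d = 436.21 km
OC-60→CS-89: c = 0.242883 rad, d = 1549.11 km
Total = 3029.10 + 544.87 + 436.21 + 1549.11 = 5559.29 km

5559 km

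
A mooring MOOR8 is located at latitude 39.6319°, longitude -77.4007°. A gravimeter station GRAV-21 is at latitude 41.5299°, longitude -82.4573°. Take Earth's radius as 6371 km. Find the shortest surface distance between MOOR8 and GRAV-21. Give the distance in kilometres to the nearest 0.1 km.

476.2 km

Δφ = 1.8980°,  Δλ = -5.0566°
a = sin²(Δφ/2) + cos φ₁ cos φ₂ sin²(Δλ/2) = 0.001396
c = 2·arcsin(√a) = 0.074750 rad = 4.2829°
d = R·c = 6371 × 0.074750 = 476.2 km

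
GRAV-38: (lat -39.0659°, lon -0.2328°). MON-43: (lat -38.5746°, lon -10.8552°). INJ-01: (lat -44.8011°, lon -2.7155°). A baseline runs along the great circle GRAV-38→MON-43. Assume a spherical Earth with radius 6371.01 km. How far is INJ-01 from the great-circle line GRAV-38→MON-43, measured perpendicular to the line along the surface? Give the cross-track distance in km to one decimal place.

δ₁₃ = central angle GRAV-38→INJ-01 = 0.105146 rad  (haversine)
θ₁₃ = bearing GRAV-38→INJ-01 = 197.029°,  θ₁₂ = bearing GRAV-38→MON-43 = 270.052°
dₓₜ = R·arcsin(sin δ₁₃ · sin(θ₁₃ − θ₁₂)) = 6371.01·arcsin(0.10495·sin(-73.023°)) = -640.593 km
|dₓₜ| = 640.593 km

640.6 km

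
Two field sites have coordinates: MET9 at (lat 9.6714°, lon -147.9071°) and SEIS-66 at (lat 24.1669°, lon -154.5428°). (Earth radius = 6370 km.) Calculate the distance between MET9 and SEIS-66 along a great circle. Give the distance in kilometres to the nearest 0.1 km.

Δφ = 14.4955°,  Δλ = -6.6357°
a = sin²(Δφ/2) + cos φ₁ cos φ₂ sin²(Δλ/2) = 0.018929
c = 2·arcsin(√a) = 0.276040 rad = 15.8159°
d = R·c = 6370 × 0.276040 = 1758.4 km

1758.4 km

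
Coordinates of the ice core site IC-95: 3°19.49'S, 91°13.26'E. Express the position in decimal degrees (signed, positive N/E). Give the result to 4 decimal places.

-3.3248°, +91.2210°

lat: 3.3248° S → -3.3248°
lon: 91.2210° E → +91.2210°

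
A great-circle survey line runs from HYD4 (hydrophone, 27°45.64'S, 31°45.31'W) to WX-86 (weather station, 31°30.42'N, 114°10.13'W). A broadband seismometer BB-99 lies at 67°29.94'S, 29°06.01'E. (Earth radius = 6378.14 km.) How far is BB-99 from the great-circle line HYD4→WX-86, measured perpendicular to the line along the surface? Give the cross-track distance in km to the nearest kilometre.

2978 km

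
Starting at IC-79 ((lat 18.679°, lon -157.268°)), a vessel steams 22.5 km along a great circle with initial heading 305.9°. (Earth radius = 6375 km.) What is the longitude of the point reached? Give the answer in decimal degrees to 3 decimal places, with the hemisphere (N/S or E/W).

δ = d/R = 22.5/6375 = 0.003529 rad
φ₂ = arcsin(sin φ₁ cos δ + cos φ₁ sin δ cos θ)
   = arcsin(0.32027·0.99999 + 0.94733·0.00353·0.58637) = 18.79750°
λ₂ = λ₁ + atan2(sin θ sin δ cos φ₁, cos δ − sin φ₁ sin φ₂) = -157.44104°

157.441°W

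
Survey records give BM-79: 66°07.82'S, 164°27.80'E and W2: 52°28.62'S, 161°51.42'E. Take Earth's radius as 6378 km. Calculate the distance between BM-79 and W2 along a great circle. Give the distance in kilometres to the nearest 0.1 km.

1526.7 km

BM-79: φ = -66.13033°, λ = +164.46333°
W2: φ = -52.47700°, λ = +161.85700°
Δφ = 13.6533°,  Δλ = -2.6063°
a = sin²(Δφ/2) + cos φ₁ cos φ₂ sin²(Δλ/2) = 0.014257
c = 2·arcsin(√a) = 0.239373 rad = 13.7151°
d = R·c = 6378 × 0.239373 = 1526.7 km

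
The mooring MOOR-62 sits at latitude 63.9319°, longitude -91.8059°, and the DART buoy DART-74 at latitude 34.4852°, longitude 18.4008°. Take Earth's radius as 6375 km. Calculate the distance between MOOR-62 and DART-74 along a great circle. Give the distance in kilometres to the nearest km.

Δφ = -29.4467°,  Δλ = 110.2067°
a = sin²(Δφ/2) + cos φ₁ cos φ₂ sin²(Δλ/2) = 0.308258
c = 2·arcsin(√a) = 1.177232 rad = 67.4504°
d = R·c = 6375 × 1.177232 = 7504.9 km

7505 km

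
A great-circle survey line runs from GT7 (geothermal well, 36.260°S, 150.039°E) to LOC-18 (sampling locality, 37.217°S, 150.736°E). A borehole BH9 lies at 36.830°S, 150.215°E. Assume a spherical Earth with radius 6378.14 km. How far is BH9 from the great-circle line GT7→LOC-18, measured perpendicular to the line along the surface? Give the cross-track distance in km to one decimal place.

18.2 km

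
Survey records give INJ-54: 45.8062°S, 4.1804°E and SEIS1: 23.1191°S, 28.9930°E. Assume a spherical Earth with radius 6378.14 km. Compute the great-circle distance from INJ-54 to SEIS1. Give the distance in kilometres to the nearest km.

3372 km

Δφ = 22.6871°,  Δλ = 24.8126°
a = sin²(Δφ/2) + cos φ₁ cos φ₂ sin²(Δλ/2) = 0.068279
c = 2·arcsin(√a) = 0.528744 rad = 30.2948°
d = R·c = 6378.14 × 0.528744 = 3372.4 km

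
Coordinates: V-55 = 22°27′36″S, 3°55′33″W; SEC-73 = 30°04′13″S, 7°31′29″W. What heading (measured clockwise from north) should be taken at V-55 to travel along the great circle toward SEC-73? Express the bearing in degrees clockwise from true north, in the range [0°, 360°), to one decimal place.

202.2°

V-55: φ = -22.46000°, λ = -3.92583°
SEC-73: φ = -30.07028°, λ = -7.52472°
Δλ = -3.5989°
y = sin Δλ · cos φ₂ = -0.054323
x = cos φ₁ sin φ₂ − sin φ₁ cos φ₂ cos Δλ = -0.133086
θ = atan2(y, x) = -157.7958° → 202.2042° (mod 360°)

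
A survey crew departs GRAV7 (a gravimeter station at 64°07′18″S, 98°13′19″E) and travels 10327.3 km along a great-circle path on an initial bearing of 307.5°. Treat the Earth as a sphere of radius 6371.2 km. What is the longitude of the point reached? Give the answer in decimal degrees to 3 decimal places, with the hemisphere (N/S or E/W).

41.757°E

GRAV7: φ = -64.12167°, λ = +98.22194°
δ = d/R = 10327.3/6371.2 = 1.620935 rad
φ₂ = arcsin(sin φ₁ cos δ + cos φ₁ sin δ cos θ)
   = arcsin(-0.89972·-0.05012 + 0.43646·0.99874·0.60876) = 18.08689°
λ₂ = λ₁ + atan2(sin θ sin δ cos φ₁, cos δ − sin φ₁ sin φ₂) = 41.75736°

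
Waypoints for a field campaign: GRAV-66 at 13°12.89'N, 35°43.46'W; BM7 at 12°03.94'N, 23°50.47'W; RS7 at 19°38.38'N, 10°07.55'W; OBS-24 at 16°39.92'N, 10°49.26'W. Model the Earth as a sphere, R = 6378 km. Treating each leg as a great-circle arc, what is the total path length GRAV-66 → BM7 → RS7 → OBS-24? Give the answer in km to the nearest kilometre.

GRAV-66: φ = +13.21483°, λ = -35.72433°
BM7: φ = +12.06567°, λ = -23.84117°
RS7: φ = +19.63967°, λ = -10.12583°
OBS-24: φ = +16.66533°, λ = -10.82100°
GRAV-66→BM7: c = 0.203344 rad, d = 1296.93 km
BM7→RS7: c = 0.265302 rad, d = 1692.10 km
RS7→OBS-24: c = 0.053176 rad, d = 339.16 km
Total = 1296.93 + 1692.10 + 339.16 = 3328.19 km

3328 km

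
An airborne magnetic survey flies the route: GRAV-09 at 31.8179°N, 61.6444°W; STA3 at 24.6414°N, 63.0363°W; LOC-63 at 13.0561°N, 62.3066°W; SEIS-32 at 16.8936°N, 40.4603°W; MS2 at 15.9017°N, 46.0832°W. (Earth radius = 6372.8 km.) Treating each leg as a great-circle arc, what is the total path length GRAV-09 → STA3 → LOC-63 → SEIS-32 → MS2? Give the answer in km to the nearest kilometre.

5095 km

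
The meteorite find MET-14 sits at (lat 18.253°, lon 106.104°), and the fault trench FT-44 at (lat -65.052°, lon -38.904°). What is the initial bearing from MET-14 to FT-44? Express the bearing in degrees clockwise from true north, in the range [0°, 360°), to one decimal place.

197.8°

Δλ = -145.0080°
y = sin Δλ · cos φ₂ = -0.241884
x = cos φ₁ sin φ₂ − sin φ₁ cos φ₂ cos Δλ = -0.752838
θ = atan2(y, x) = -162.1880° → 197.8120° (mod 360°)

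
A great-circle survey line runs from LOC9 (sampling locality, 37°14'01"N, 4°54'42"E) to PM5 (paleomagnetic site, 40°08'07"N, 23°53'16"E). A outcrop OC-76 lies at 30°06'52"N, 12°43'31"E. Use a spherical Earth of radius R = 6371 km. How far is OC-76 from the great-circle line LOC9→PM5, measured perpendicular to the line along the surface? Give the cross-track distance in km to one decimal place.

947.6 km

LOC9: φ = +37.23361°, λ = +4.91167°
PM5: φ = +40.13528°, λ = +23.88778°
OC-76: φ = +30.11444°, λ = +12.72528°
δ₁₃ = central angle LOC9→OC-76 = 0.168149 rad  (haversine)
θ₁₃ = bearing LOC9→OC-76 = 135.357°,  θ₁₂ = bearing LOC9→PM5 = 73.051°
dₓₜ = R·arcsin(sin δ₁₃ · sin(θ₁₃ − θ₁₂)) = 6371·arcsin(0.16736·sin(62.305°)) = 947.573 km
|dₓₜ| = 947.573 km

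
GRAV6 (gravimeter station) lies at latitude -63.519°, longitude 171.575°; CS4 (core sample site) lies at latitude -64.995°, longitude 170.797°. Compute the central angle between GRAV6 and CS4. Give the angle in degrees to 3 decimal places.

1.514°

Δφ = -1.4760°,  Δλ = -0.7780°
a = sin²(Δφ/2) + cos φ₁ cos φ₂ sin²(Δλ/2) = 0.000175
c = 2·arcsin(√a) = 0.026427 rad = 1.5142°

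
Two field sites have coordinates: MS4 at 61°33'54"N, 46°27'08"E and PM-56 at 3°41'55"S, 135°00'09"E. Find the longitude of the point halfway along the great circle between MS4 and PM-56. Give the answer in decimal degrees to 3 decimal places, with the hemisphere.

MS4: φ = +61.56500°, λ = +46.45222°
PM-56: φ = -3.69861°, λ = +135.00250°
Bx = cos φ₂ cos Δλ = 0.025247,  By = cos φ₂ sin Δλ = 0.997598
φₘ = atan2(sin φ₁ + sin φ₂, √((cos φ₁ + Bx)² + By²)) = 36.12247°
λₘ = λ₁ + atan2(By, cos φ₁ + Bx) = 109.76739°

109.767°E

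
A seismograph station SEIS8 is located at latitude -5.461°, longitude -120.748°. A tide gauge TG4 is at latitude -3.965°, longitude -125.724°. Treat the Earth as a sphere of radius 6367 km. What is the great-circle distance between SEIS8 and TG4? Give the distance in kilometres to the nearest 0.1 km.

Δφ = 1.4960°,  Δλ = -4.9760°
a = sin²(Δφ/2) + cos φ₁ cos φ₂ sin²(Δλ/2) = 0.002042
c = 2·arcsin(√a) = 0.090404 rad = 5.1798°
d = R·c = 6367 × 0.090404 = 575.6 km

575.6 km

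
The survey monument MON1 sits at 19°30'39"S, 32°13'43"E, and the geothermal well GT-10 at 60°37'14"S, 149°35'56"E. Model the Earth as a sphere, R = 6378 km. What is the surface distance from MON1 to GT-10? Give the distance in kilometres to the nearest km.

9518 km

MON1: φ = -19.51083°, λ = +32.22861°
GT-10: φ = -60.62056°, λ = +149.59889°
Δφ = -41.1097°,  Δλ = 117.3703°
a = sin²(Δφ/2) + cos φ₁ cos φ₂ sin²(Δλ/2) = 0.460781
c = 2·arcsin(√a) = 1.492277 rad = 85.5012°
d = R·c = 6378 × 1.492277 = 9517.7 km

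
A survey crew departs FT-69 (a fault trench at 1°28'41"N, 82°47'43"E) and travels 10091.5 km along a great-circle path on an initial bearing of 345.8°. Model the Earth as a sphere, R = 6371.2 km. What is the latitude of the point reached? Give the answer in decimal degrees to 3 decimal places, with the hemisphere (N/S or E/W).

75.627°N

FT-69: φ = +1.47806°, λ = +82.79528°
δ = d/R = 10091.5/6371.2 = 1.583925 rad
φ₂ = arcsin(sin φ₁ cos δ + cos φ₁ sin δ cos θ)
   = arcsin(0.02579·-0.01313 + 0.99967·0.99991·0.96945) = 75.62710°
λ₂ = λ₁ + atan2(sin θ sin δ cos φ₁, cos δ − sin φ₁ sin φ₂) = -16.04006°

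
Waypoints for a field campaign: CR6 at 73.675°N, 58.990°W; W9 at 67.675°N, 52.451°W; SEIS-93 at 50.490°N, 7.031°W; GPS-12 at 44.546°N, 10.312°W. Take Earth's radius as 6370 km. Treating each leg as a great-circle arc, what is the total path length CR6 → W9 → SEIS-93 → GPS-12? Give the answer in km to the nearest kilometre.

4521 km

CR6→W9: c = 0.111167 rad, d = 708.13 km
W9→SEIS-93: c = 0.487910 rad, d = 3107.99 km
SEIS-93→GPS-12: c = 0.110688 rad, d = 705.08 km
Total = 708.13 + 3107.99 + 705.08 = 4521.20 km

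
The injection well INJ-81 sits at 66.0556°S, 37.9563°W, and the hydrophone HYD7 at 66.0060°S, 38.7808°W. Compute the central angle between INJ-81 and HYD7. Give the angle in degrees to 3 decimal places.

Δφ = 0.0496°,  Δλ = -0.8245°
a = sin²(Δφ/2) + cos φ₁ cos φ₂ sin²(Δλ/2) = 0.000009
c = 2·arcsin(√a) = 0.005910 rad = 0.3386°

0.339°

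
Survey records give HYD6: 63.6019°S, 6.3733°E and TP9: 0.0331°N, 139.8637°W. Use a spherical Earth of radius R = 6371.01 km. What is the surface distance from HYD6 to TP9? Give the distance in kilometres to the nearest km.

12423 km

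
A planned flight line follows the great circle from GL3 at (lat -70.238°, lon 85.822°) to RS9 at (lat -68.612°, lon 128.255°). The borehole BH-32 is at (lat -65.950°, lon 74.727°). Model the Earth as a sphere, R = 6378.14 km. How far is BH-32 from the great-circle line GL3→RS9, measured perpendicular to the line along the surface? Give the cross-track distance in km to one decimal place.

δ₁₃ = central angle GL3→BH-32 = 0.103725 rad  (haversine)
θ₁₃ = bearing GL3→BH-32 = 310.761°,  θ₁₂ = bearing GL3→RS9 = 104.038°
dₓₜ = R·arcsin(sin δ₁₃ · sin(θ₁₃ − θ₁₂)) = 6378.14·arcsin(0.10354·sin(206.724°)) = -297.075 km
|dₓₜ| = 297.075 km

297.1 km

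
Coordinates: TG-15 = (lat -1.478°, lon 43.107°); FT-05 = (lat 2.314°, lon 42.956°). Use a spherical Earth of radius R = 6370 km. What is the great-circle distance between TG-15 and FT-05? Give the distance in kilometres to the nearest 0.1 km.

421.9 km

Δφ = 3.7920°,  Δλ = -0.1510°
a = sin²(Δφ/2) + cos φ₁ cos φ₂ sin²(Δλ/2) = 0.001096
c = 2·arcsin(√a) = 0.066235 rad = 3.7950°
d = R·c = 6370 × 0.066235 = 421.9 km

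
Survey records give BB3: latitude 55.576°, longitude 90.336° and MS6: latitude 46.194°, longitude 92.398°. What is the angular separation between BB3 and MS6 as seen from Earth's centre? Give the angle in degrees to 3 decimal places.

Δφ = -9.3820°,  Δλ = 2.0620°
a = sin²(Δφ/2) + cos φ₁ cos φ₂ sin²(Δλ/2) = 0.006815
c = 2·arcsin(√a) = 0.165294 rad = 9.4706°

9.471°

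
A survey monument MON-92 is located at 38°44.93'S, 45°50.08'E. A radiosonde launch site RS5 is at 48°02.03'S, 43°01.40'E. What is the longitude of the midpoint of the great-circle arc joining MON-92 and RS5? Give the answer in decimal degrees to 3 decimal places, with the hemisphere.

44.537°E

MON-92: φ = -38.74883°, λ = +45.83467°
RS5: φ = -48.03383°, λ = +43.02333°
Bx = cos φ₂ cos Δλ = 0.667887,  By = cos φ₂ sin Δλ = -0.032798
φₘ = atan2(sin φ₁ + sin φ₂, √((cos φ₁ + Bx)² + By²)) = -43.39989°
λₘ = λ₁ + atan2(By, cos φ₁ + Bx) = 44.53693°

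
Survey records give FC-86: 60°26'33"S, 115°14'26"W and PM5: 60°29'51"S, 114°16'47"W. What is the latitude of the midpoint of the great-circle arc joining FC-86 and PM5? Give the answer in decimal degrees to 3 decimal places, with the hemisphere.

FC-86: φ = -60.44250°, λ = -115.24056°
PM5: φ = -60.49750°, λ = -114.27972°
Bx = cos φ₂ cos Δλ = 0.492392,  By = cos φ₂ sin Δλ = 0.008258
φₘ = atan2(sin φ₁ + sin φ₂, √((cos φ₁ + Bx)² + By²)) = -60.47086°
λₘ = λ₁ + atan2(By, cos φ₁ + Bx) = -114.76055°

60.471°S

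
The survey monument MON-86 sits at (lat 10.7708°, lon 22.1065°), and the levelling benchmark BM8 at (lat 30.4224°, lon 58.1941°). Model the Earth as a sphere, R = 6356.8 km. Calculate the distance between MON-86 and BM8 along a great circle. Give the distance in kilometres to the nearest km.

4306 km

Δφ = 19.6516°,  Δλ = 36.0876°
a = sin²(Δφ/2) + cos φ₁ cos φ₂ sin²(Δλ/2) = 0.110397
c = 2·arcsin(√a) = 0.677397 rad = 38.8120°
d = R·c = 6356.8 × 0.677397 = 4306.1 km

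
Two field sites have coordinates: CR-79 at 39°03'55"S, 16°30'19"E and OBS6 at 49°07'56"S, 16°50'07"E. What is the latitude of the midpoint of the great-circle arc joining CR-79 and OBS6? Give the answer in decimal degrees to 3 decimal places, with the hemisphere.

CR-79: φ = -39.06528°, λ = +16.50528°
OBS6: φ = -49.13222°, λ = +16.83528°
Bx = cos φ₂ cos Δλ = 0.654305,  By = cos φ₂ sin Δλ = 0.003769
φₘ = atan2(sin φ₁ + sin φ₂, √((cos φ₁ + Bx)² + By²)) = -44.09887°
λₘ = λ₁ + atan2(By, cos φ₁ + Bx) = 16.65620°

44.099°S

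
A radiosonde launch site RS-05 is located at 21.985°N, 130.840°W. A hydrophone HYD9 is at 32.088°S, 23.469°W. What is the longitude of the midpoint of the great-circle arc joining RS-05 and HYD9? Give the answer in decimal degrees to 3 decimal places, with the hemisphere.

Bx = cos φ₂ cos Δλ = -0.252948,  By = cos φ₂ sin Δλ = 0.808592
φₘ = atan2(sin φ₁ + sin φ₂, √((cos φ₁ + Bx)² + By²)) = -8.47359°
λₘ = λ₁ + atan2(By, cos φ₁ + Bx) = -80.66677°

80.667°W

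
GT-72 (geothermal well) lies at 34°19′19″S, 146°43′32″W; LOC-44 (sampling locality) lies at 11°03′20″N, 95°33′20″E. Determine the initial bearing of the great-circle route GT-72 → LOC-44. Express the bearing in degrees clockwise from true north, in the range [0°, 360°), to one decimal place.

GT-72: φ = -34.32194°, λ = -146.72556°
LOC-44: φ = +11.05556°, λ = +95.55556°
Δλ = -117.7189°
y = sin Δλ · cos φ₂ = -0.868812
x = cos φ₁ sin φ₂ − sin φ₁ cos φ₂ cos Δλ = -0.099023
θ = atan2(y, x) = -96.5023° → 263.4977° (mod 360°)

263.5°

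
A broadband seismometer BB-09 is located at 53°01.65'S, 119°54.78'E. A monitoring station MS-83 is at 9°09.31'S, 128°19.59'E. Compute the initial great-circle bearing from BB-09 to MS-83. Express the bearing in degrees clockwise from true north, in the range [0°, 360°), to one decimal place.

BB-09: φ = -53.02750°, λ = +119.91300°
MS-83: φ = -9.15517°, λ = +128.32650°
Δλ = 8.4135°
y = sin Δλ · cos φ₂ = 0.144452
x = cos φ₁ sin φ₂ − sin φ₁ cos φ₂ cos Δλ = 0.684565
θ = atan2(y, x) = 11.9154° → 11.9154° (mod 360°)

11.9°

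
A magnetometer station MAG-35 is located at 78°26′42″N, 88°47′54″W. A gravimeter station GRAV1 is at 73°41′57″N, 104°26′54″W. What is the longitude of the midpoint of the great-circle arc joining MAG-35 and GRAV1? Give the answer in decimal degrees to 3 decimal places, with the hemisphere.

97.939°W

MAG-35: φ = +78.44500°, λ = -88.79833°
GRAV1: φ = +73.69917°, λ = -104.44833°
Bx = cos φ₂ cos Δλ = 0.270275,  By = cos φ₂ sin Δλ = -0.075716
φₘ = atan2(sin φ₁ + sin φ₂, √((cos φ₁ + Bx)² + By²)) = 76.19329°
λₘ = λ₁ + atan2(By, cos φ₁ + Bx) = -97.93883°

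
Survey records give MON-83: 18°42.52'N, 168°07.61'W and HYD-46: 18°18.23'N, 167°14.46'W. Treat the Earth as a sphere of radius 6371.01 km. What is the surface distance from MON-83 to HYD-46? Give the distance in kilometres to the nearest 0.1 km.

MON-83: φ = +18.70867°, λ = -168.12683°
HYD-46: φ = +18.30383°, λ = -167.24100°
Δφ = -0.4048°,  Δλ = 0.8858°
a = sin²(Δφ/2) + cos φ₁ cos φ₂ sin²(Δλ/2) = 0.000066
c = 2·arcsin(√a) = 0.016275 rad = 0.9325°
d = R·c = 6371.01 × 0.016275 = 103.7 km

103.7 km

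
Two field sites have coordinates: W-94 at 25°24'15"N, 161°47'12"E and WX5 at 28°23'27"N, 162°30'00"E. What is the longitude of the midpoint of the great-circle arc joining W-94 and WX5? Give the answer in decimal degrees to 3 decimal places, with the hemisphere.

W-94: φ = +25.40417°, λ = +161.78667°
WX5: φ = +28.39083°, λ = +162.50000°
Bx = cos φ₂ cos Δλ = 0.879656,  By = cos φ₂ sin Δλ = 0.010952
φₘ = atan2(sin φ₁ + sin φ₂, √((cos φ₁ + Bx)² + By²)) = 26.89795°
λₘ = λ₁ + atan2(By, cos φ₁ + Bx) = 162.13862°

162.139°E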